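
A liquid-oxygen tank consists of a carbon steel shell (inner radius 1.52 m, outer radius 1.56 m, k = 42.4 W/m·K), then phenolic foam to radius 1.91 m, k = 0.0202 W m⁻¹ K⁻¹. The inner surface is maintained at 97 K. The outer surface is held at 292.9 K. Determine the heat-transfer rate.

Resistance network (inner→outer):
  R_carbon steel = (1/1.52 − 1/1.56)/(4πk) = 0.01687/(4π·42.4) = 3.166×10^-5 K/W
  R_phenolic foam = (1/1.56 − 1/1.91)/(4πk) = 0.1175/(4π·0.0202) = 0.4628 K/W
ΣR = 3.166×10^-5 + 0.4628 = 0.4628 K/W
Q = ΔT/ΣR = (97 K − 292.9 K)/0.4628 = -423 W
(Negative Q ⇒ heat flows inward; heat gain = 423 W.)

Q = 423 W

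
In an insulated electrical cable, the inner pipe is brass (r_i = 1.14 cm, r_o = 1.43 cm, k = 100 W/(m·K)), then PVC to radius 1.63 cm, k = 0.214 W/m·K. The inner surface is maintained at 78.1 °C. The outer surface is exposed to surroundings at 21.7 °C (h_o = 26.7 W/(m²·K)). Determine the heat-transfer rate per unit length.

Treat each layer as a resistance in series:
  R'_brass = ln(0.0143/0.0114)/(2πk) = 0.2266/(2π·100) = 3.607×10^-4 m·K/W
  R'_PVC = ln(0.0163/0.0143)/(2πk) = 0.1309/(2π·0.214) = 0.09736 m·K/W
  R'_conv,out = 1/(2πr h) = 1/(2π·0.0163·26.7) = 0.3657 m·K/W
ΣR = 3.607×10^-4 + 0.09736 + 0.3657 = 0.4634 m·K/W
Q' = ΔT/ΣR = (78.1 °C − 21.7 °C)/0.4634 = 122 W/m

Q' = 122 W/m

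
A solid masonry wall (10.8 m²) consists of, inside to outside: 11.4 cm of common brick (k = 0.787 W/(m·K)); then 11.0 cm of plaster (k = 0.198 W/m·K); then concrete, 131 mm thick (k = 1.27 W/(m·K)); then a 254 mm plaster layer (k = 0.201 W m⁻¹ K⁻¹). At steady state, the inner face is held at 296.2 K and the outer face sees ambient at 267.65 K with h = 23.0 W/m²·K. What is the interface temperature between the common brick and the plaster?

Treat each layer as a resistance in series:
  R_common brick = L/(kA) = 0.114/(0.787·10.8) = 0.01341 K/W
  R_plaster = L/(kA) = 0.110/(0.198·10.8) = 0.05144 K/W
  R_concrete = L/(kA) = 0.131/(1.27·10.8) = 0.009551 K/W
  R_plaster = L/(kA) = 0.254/(0.201·10.8) = 0.1170 K/W
  R_conv,out = 1/(hA) = 1/(23.0·10.8) = 0.004026 K/W
ΣR = 0.01341 + 0.05144 + 0.009551 + 0.1170 + 0.004026 = 0.1954 K/W
Q = ΔT/ΣR = (296.2 K − 267.65 K)/0.1954 = 146.1 W
From the inner boundary to the common brick/plaster interface, ΣR_partial = 0.01341 K/W.
T_interface = T_in − Q·ΣR_partial = 296.2 K − (146.1)(0.01341) = 294.2 K

T = 294.2 K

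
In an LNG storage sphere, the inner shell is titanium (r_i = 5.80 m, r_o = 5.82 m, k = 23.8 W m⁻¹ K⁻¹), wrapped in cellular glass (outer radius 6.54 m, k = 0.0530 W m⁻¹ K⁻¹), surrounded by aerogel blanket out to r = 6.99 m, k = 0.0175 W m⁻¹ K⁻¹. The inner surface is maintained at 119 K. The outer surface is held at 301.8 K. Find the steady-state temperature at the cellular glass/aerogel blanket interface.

Treat each layer as a resistance in series:
  R_titanium = (1/5.80 − 1/5.82)/(4πk) = 5.925×10^-4/(4π·23.8) = 1.981×10^-6 K/W
  R_cellular glass = (1/5.82 − 1/6.54)/(4πk) = 0.01892/(4π·0.0530) = 0.02840 K/W
  R_aerogel blanket = (1/6.54 − 1/6.99)/(4πk) = 0.009844/(4π·0.0175) = 0.04476 K/W
ΣR = 1.981×10^-6 + 0.02840 + 0.04476 = 0.07316 K/W
Q = ΔT/ΣR = (119 K − 301.8 K)/0.07316 = -2499 W
From the inner boundary to the cellular glass/aerogel blanket interface, ΣR_partial = 0.02840 K/W.
T_interface = T_in − Q·ΣR_partial = 119 K − (-2499)(0.02840) = 190.0 K

T = 190.0 K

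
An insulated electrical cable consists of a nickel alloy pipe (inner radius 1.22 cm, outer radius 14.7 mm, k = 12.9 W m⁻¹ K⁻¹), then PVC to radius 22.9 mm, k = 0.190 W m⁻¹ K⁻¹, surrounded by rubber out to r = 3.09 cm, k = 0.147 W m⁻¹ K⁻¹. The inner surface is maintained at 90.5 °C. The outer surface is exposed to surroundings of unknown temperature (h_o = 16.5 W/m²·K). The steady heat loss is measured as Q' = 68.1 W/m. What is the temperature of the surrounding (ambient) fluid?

Series resistances:
  R'_nickel alloy = ln(0.0147/0.0122)/(2πk) = 0.1864/(2π·12.9) = 0.002300 m·K/W
  R'_PVC = ln(0.0229/0.0147)/(2πk) = 0.4433/(2π·0.190) = 0.3713 m·K/W
  R'_rubber = ln(0.0309/0.0229)/(2πk) = 0.2996/(2π·0.147) = 0.3244 m·K/W
  R'_conv,out = 1/(2πr h) = 1/(2π·0.0309·16.5) = 0.3122 m·K/W
ΣR = 1.010 m·K/W
ΔT = Q'·ΣR = 68.1 × 1.010 = 68.78 K
Heat flows outward, so T_out = T_in − ΔT = 90.5 − 68.78 = 21.7 °C

T_out = 21.7 °C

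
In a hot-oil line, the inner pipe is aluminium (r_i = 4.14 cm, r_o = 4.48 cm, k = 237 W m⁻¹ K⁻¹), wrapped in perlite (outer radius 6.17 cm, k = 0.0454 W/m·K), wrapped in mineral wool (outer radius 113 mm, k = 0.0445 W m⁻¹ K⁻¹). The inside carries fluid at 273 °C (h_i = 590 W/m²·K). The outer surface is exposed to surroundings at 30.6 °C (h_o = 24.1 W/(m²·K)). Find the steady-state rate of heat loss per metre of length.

Resistance network (inner→outer):
  R'_conv,in = 1/(2πr h) = 1/(2π·0.0414·590) = 0.006516 m·K/W
  R'_aluminium = ln(0.0448/0.0414)/(2πk) = 0.07893/(2π·237) = 5.300×10^-5 m·K/W
  R'_perlite = ln(0.0617/0.0448)/(2πk) = 0.3201/(2π·0.0454) = 1.122 m·K/W
  R'_mineral wool = ln(0.113/0.0617)/(2πk) = 0.6051/(2π·0.0445) = 2.164 m·K/W
  R'_conv,out = 1/(2πr h) = 1/(2π·0.113·24.1) = 0.05844 m·K/W
ΣR = 0.006516 + 5.300×10^-5 + 1.122 + 2.164 + 0.05844 = 3.351 m·K/W
Q' = ΔT/ΣR = (273 °C − 30.6 °C)/3.351 = 72.3 W/m

Q' = 72.3 W/m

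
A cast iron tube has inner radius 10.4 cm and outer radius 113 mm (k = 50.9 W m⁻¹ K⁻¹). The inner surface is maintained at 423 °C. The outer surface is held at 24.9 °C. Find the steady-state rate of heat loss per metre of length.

Q' = 2πk·ΔT/ln(r₂/r₁) = 2π × 50.9 × 398.1 / ln(0.113/0.104) = 1.53×10^6 W/m

Q' = 1.53×10^6 W/m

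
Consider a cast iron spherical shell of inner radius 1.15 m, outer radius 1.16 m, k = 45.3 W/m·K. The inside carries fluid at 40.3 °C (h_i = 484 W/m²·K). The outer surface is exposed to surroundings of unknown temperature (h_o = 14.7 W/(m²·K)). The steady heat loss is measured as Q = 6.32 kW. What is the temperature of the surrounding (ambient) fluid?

T_out = 14.0 °C

Series resistances:
  R_conv,in = 1/(4πr²h) = 1/(4π·1.15²·484) = 1.243×10^-4 K/W
  R_cast iron = (1/1.15 − 1/1.16)/(4πk) = 0.007496/(4π·45.3) = 1.317×10^-5 K/W
  R_conv,out = 1/(4πr²h) = 1/(4π·1.16²·14.7) = 0.004023 K/W
ΣR = 0.004161 K/W
ΔT = Q·ΣR = 6320 × 0.004161 = 26.30 K
Heat flows outward, so T_out = T_in − ΔT = 40.3 − 26.30 = 14.0 °C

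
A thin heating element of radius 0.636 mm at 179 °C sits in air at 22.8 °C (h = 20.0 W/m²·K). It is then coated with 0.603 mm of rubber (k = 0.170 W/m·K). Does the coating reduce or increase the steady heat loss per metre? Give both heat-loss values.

increases: 12.5 → 22.2 W/m

Critical radius for a cylinder: r_cr = k/h = 0.00850 m = 0.850 cm.
Outer radius after coating: r₂ = 6.36×10^-4 + 6.03×10^-4 = 0.001239 m.
Since r₁ < r_cr and r₂ ≤ r_cr, the coating moves toward the maximum at r_cr — heat loss rises.
Bare: R = 1/(2πr₁h) = 12.51 m·K/W; Q = 156.2/12.51 = 12.5 W/m.
Coated: R = R_cond + R_conv = 7.047 m·K/W; Q = 156.2/7.047 = 22.2 W/m.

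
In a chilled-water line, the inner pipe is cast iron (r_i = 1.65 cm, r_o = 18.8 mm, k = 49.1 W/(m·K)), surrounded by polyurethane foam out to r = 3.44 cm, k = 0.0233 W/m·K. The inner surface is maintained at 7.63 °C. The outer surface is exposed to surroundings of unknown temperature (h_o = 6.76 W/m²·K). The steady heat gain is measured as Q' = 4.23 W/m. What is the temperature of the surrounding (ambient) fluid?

Sum the resistances:
  R'_cast iron = ln(0.0188/0.0165)/(2πk) = 0.1305/(2π·49.1) = 4.230×10^-4 m·K/W
  R'_polyurethane foam = ln(0.0344/0.0188)/(2πk) = 0.6042/(2π·0.0233) = 4.127 m·K/W
  R'_conv,out = 1/(2πr h) = 1/(2π·0.0344·6.76) = 0.6844 m·K/W
ΣR = 4.812 m·K/W
ΔT = Q'·ΣR = 4.23 × 4.812 = 20.35 K
Heat flows inward, so T_out = T_in + ΔT = 7.63 + 20.35 = 28.0 °C

T_out = 28.0 °C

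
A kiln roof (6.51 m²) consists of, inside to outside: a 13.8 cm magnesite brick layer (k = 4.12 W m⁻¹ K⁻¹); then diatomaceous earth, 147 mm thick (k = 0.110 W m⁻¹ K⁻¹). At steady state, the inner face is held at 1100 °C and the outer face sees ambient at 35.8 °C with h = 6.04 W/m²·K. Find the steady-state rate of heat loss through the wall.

Series thermal resistances, inner to outer:
  R_magnesite brick = L/(kA) = 0.138/(4.12·6.51) = 0.005145 K/W
  R_diatomaceous earth = L/(kA) = 0.147/(0.110·6.51) = 0.2053 K/W
  R_conv,out = 1/(hA) = 1/(6.04·6.51) = 0.02543 K/W
ΣR = 0.005145 + 0.2053 + 0.02543 = 0.2359 K/W
Q = ΔT/ΣR = (1100 °C − 35.8 °C)/0.2359 = 4510 W

Q = 4.51 kW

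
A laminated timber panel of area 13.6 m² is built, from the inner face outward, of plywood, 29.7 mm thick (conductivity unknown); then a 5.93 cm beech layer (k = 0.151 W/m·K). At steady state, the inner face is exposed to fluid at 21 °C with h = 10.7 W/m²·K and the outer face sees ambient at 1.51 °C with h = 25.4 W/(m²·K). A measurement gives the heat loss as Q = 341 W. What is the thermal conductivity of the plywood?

k = 0.118 W/m·K

ΣR = ΔT/Q = |21 − 1.51|/341 = 0.05716 K/W
Known resistances:
  R_conv,in = 1/(hA) = 1/(10.7·13.6) = 0.006872 K/W
  R_beech = L/(kA) = 0.0593/(0.151·13.6) = 0.02888 K/W
  R_conv,out = 1/(hA) = 1/(25.4·13.6) = 0.002895 K/W
R_plywood = ΣR − ΣR_known = 0.05716 − 0.03865 = 0.01851 K/W
L/(kA) = 0.01851 ⇒ k = 0.0297/(0.01851·13.6) = 0.118 W/m·K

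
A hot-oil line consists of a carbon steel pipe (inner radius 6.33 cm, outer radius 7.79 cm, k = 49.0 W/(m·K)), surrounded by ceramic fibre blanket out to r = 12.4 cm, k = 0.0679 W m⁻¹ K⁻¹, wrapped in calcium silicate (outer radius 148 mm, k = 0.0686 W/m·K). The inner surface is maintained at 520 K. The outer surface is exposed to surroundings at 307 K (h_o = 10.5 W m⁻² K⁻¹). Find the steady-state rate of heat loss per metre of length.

Series thermal resistances, inner to outer:
  R'_carbon steel = ln(0.0779/0.0633)/(2πk) = 0.2075/(2π·49.0) = 6.741×10^-4 m·K/W
  R'_ceramic fibre blanket = ln(0.124/0.0779)/(2πk) = 0.4649/(2π·0.0679) = 1.090 m·K/W
  R'_calcium silicate = ln(0.148/0.124)/(2πk) = 0.1769/(2π·0.0686) = 0.4105 m·K/W
  R'_conv,out = 1/(2πr h) = 1/(2π·0.148·10.5) = 0.1024 m·K/W
ΣR = 6.741×10^-4 + 1.090 + 0.4105 + 0.1024 = 1.604 m·K/W
Q' = ΔT/ΣR = (520 K − 307 K)/1.604 = 133 W/m

Q' = 133 W/m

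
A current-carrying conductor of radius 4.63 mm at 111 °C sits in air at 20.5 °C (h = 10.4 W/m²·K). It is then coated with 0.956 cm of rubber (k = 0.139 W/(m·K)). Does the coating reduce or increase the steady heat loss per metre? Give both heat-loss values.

Critical radius for a cylinder: r_cr = k/h = 0.0134 m = 1.34 cm.
Outer radius after coating: r₂ = 0.00463 + 0.00956 = 0.01419 m.
r₁ < r_cr < r₂: heat loss rises to a maximum at r_cr then falls. Whether the coating helps depends on whether Q(r₂) has dropped back below Q(r₁).
Bare: R = 1/(2πr₁h) = 3.305 m·K/W; Q = 90.5/3.305 = 27.4 W/m.
Coated: R = R_cond + R_conv = 2.361 m·K/W; Q = 90.5/2.361 = 38.3 W/m.

increases: 27.4 → 38.3 W/m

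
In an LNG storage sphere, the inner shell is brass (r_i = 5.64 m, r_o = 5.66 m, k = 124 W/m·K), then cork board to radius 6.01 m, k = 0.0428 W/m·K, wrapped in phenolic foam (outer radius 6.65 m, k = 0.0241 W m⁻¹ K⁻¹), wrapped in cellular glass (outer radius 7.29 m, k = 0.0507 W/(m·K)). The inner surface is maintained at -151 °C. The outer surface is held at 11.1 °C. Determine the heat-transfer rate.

Q = 1750 W

Treat each layer as a resistance in series:
  R_brass = (1/5.64 − 1/5.66)/(4πk) = 6.265×10^-4/(4π·124) = 4.021×10^-7 K/W
  R_cork board = (1/5.66 − 1/6.01)/(4πk) = 0.01029/(4π·0.0428) = 0.01913 K/W
  R_phenolic foam = (1/6.01 − 1/6.65)/(4πk) = 0.01601/(4π·0.0241) = 0.05288 K/W
  R_cellular glass = (1/6.65 − 1/7.29)/(4πk) = 0.01320/(4π·0.0507) = 0.02072 K/W
ΣR = 4.021×10^-7 + 0.01913 + 0.05288 + 0.02072 = 0.09273 K/W
Q = ΔT/ΣR = (-151 °C − 11.1 °C)/0.09273 = -1750 W
(Negative Q ⇒ heat flows inward; heat gain = 1750 W.)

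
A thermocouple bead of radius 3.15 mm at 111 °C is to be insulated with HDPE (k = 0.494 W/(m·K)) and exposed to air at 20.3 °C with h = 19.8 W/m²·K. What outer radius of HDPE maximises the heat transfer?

For a sphere, r_cr = 2k_ins/h = 2·0.494/19.8 = 0.0499 m = 4.99 cm

r_cr = 4.99 cm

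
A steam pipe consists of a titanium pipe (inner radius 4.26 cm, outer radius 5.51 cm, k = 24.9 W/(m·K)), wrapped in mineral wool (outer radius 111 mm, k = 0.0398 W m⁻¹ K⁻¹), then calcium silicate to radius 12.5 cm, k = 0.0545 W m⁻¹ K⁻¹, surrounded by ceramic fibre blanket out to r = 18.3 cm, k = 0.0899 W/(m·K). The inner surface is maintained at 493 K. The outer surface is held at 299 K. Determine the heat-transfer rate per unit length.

Treat each layer as a resistance in series:
  R'_titanium = ln(0.0551/0.0426)/(2πk) = 0.2573/(2π·24.9) = 0.001645 m·K/W
  R'_mineral wool = ln(0.111/0.0551)/(2πk) = 0.7004/(2π·0.0398) = 2.801 m·K/W
  R'_calcium silicate = ln(0.125/0.111)/(2πk) = 0.1188/(2π·0.0545) = 0.3469 m·K/W
  R'_ceramic fibre blanket = ln(0.183/0.125)/(2πk) = 0.3812/(2π·0.0899) = 0.6748 m·K/W
ΣR = 0.001645 + 2.801 + 0.3469 + 0.6748 = 3.824 m·K/W
Q' = ΔT/ΣR = (493 K − 299 K)/3.824 = 50.7 W/m

Q' = 50.7 W/m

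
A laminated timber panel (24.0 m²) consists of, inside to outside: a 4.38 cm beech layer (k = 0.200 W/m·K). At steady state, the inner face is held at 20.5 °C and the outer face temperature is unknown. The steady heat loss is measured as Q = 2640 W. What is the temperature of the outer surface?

T_out = -3.59 °C

Sum the resistances:
  R_beech = L/(kA) = 0.0438/(0.200·24.0) = 0.009125 K/W
ΣR = 0.009125 K/W
ΔT = Q·ΣR = 2640 × 0.009125 = 24.09 K
Heat flows outward, so T_out = T_in − ΔT = 20.5 − 24.09 = -3.59 °C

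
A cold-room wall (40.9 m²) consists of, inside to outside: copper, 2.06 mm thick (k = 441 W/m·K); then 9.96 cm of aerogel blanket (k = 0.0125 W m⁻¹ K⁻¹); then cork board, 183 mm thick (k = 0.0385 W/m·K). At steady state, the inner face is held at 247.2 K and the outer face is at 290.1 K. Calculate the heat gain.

Q = 138 W

Resistance network (inner→outer):
  R_copper = L/(kA) = 0.00206/(441·40.9) = 1.142×10^-7 K/W
  R_aerogel blanket = L/(kA) = 0.0996/(0.0125·40.9) = 0.1948 K/W
  R_cork board = L/(kA) = 0.183/(0.0385·40.9) = 0.1162 K/W
ΣR = 1.142×10^-7 + 0.1948 + 0.1162 = 0.3110 K/W
Q = ΔT/ΣR = (247.2 K − 290.1 K)/0.3110 = -138 W
(Negative Q ⇒ heat flows inward; heat gain = 138 W.)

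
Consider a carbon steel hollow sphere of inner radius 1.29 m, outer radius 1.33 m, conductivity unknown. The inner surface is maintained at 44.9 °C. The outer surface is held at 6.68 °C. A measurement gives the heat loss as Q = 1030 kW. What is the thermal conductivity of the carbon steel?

k = 50.0 W/m·K

ΣR = ΔT/Q = |44.9 − 6.68|/1.03×10^6 = 3.711×10^-5 K/W
(1/r₁−1/r₂)/(4πk) = 3.711×10^-5 ⇒ k = 0.02331/(4π·3.711×10^-5) = 50.0 W/m·K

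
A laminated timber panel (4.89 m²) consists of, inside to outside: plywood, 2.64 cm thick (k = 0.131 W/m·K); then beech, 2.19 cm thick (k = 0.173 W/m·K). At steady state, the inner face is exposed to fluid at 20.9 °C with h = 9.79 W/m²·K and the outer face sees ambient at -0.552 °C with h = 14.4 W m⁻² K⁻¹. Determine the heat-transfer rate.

Resistance network (inner→outer):
  R_conv,in = 1/(hA) = 1/(9.79·4.89) = 0.02089 K/W
  R_plywood = L/(kA) = 0.0264/(0.131·4.89) = 0.04121 K/W
  R_beech = L/(kA) = 0.0219/(0.173·4.89) = 0.02589 K/W
  R_conv,out = 1/(hA) = 1/(14.4·4.89) = 0.01420 K/W
ΣR = 0.02089 + 0.04121 + 0.02589 + 0.01420 = 0.1022 K/W
Q = ΔT/ΣR = (20.9 °C − -0.552 °C)/0.1022 = 210 W

Q = 210 W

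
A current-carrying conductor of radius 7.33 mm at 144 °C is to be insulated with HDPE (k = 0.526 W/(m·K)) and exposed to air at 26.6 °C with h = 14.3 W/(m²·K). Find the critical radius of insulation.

For a cylinder, r_cr = k_ins/h = 0.526/14.3 = 0.0368 m = 3.68 cm

r_cr = 3.68 cm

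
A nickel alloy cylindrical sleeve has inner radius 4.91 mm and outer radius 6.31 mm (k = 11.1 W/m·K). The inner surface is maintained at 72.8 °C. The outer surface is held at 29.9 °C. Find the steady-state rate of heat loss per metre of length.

Q' = 11.9 kW/m

Q' = 2πk·ΔT/ln(r₂/r₁) = 2π × 11.1 × 42.9 / ln(0.00631/0.00491) = 11900 W/m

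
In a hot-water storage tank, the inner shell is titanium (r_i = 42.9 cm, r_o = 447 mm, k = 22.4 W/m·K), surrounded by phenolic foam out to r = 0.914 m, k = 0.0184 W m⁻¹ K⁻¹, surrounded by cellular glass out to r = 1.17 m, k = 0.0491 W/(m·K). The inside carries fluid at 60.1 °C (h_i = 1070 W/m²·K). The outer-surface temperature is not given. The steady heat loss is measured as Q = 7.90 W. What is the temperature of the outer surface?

T_out = 18.0 °C

Series resistances:
  R_conv,in = 1/(4πr²h) = 1/(4π·0.429²·1070) = 4.041×10^-4 K/W
  R_titanium = (1/0.429 − 1/0.447)/(4πk) = 0.09387/(4π·22.4) = 3.335×10^-4 K/W
  R_phenolic foam = (1/0.447 − 1/0.914)/(4πk) = 1.143/(4π·0.0184) = 4.944 K/W
  R_cellular glass = (1/0.914 − 1/1.17)/(4πk) = 0.2394/(4π·0.0491) = 0.3880 K/W
ΣR = 5.332 K/W
ΔT = Q·ΣR = 7.90 × 5.332 = 42.12 K
Heat flows outward, so T_out = T_in − ΔT = 60.1 − 42.12 = 18.0 °C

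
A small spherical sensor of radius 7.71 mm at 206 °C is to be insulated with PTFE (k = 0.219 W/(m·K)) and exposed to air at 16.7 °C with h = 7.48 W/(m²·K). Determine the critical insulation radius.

r_cr = 5.86 cm

For a sphere, r_cr = 2k_ins/h = 2·0.219/7.48 = 0.0586 m = 5.86 cm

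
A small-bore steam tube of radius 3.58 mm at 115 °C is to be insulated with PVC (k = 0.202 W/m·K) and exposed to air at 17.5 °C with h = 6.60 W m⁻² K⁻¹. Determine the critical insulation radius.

r_cr = 3.06 cm

For a cylinder, r_cr = k_ins/h = 0.202/6.60 = 0.0306 m = 3.06 cm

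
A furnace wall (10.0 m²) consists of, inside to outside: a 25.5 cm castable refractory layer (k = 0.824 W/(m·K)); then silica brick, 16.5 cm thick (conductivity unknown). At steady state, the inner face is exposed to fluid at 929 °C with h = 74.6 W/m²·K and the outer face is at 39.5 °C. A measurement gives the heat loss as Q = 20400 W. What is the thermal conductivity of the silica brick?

ΣR = ΔT/Q = |929 − 39.5|/20400 = 0.04360 K/W
Known resistances:
  R_conv,in = 1/(hA) = 1/(74.6·10.0) = 0.001340 K/W
  R_castable refractory = L/(kA) = 0.255/(0.824·10.0) = 0.03095 K/W
R_silica brick = ΣR − ΣR_known = 0.04360 − 0.03229 = 0.01131 K/W
L/(kA) = 0.01131 ⇒ k = 0.165/(0.01131·10.0) = 1.46 W/m·K

k = 1.46 W/m·K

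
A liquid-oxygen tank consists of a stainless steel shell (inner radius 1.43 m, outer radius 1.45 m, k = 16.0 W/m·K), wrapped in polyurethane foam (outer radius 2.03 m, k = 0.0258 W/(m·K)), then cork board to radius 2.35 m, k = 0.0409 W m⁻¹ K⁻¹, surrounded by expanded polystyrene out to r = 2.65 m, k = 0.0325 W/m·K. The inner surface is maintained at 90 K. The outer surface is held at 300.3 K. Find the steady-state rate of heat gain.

Q = 246 W

Series thermal resistances, inner to outer:
  R_stainless steel = (1/1.43 − 1/1.45)/(4πk) = 0.009646/(4π·16.0) = 4.797×10^-5 K/W
  R_polyurethane foam = (1/1.45 − 1/2.03)/(4πk) = 0.1970/(4π·0.0258) = 0.6078 K/W
  R_cork board = (1/2.03 − 1/2.35)/(4πk) = 0.06708/(4π·0.0409) = 0.1305 K/W
  R_expanded polystyrene = (1/2.35 − 1/2.65)/(4πk) = 0.04817/(4π·0.0325) = 0.1180 K/W
ΣR = 4.797×10^-5 + 0.6078 + 0.1305 + 0.1180 = 0.8563 K/W
Q = ΔT/ΣR = (90 K − 300.3 K)/0.8563 = -246 W
(Negative Q ⇒ heat flows inward; heat gain = 246 W.)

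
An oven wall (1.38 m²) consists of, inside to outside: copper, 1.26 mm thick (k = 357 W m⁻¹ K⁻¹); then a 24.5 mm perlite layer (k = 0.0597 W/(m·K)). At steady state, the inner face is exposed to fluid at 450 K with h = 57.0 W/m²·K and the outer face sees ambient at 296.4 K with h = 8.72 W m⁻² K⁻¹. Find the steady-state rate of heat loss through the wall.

Q = 391 W

Treat each layer as a resistance in series:
  R_conv,in = 1/(hA) = 1/(57.0·1.38) = 0.01271 K/W
  R_copper = L/(kA) = 0.00126/(357·1.38) = 2.558×10^-6 K/W
  R_perlite = L/(kA) = 0.0245/(0.0597·1.38) = 0.2974 K/W
  R_conv,out = 1/(hA) = 1/(8.72·1.38) = 0.08310 K/W
ΣR = 0.01271 + 2.558×10^-6 + 0.2974 + 0.08310 = 0.3932 K/W
Q = ΔT/ΣR = (450 K − 296.4 K)/0.3932 = 391 W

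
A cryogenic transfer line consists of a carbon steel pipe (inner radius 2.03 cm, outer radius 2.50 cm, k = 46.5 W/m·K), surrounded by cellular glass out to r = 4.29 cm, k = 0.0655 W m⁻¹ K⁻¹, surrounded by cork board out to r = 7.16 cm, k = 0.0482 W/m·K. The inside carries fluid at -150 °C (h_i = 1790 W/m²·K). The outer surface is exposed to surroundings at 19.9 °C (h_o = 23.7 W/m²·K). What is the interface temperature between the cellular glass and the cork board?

T = -77.9 °C

Series thermal resistances, inner to outer:
  R'_conv,in = 1/(2πr h) = 1/(2π·0.0203·1790) = 0.004380 m·K/W
  R'_carbon steel = ln(0.0250/0.0203)/(2πk) = 0.2083/(2π·46.5) = 7.128×10^-4 m·K/W
  R'_cellular glass = ln(0.0429/0.0250)/(2πk) = 0.5400/(2π·0.0655) = 1.312 m·K/W
  R'_cork board = ln(0.0716/0.0429)/(2πk) = 0.5122/(2π·0.0482) = 1.691 m·K/W
  R'_conv,out = 1/(2πr h) = 1/(2π·0.0716·23.7) = 0.09379 m·K/W
ΣR = 0.004380 + 7.128×10^-4 + 1.312 + 1.691 + 0.09379 = 3.102 m·K/W
Q' = ΔT/ΣR = (-150 °C − 19.9 °C)/3.102 = -54.77 W/m
From the inner boundary to the cellular glass/cork board interface, ΣR_partial = 1.317 m·K/W.
T_interface = T_in − Q'·ΣR_partial = -150 °C − (-54.77)(1.317) = -77.9 °C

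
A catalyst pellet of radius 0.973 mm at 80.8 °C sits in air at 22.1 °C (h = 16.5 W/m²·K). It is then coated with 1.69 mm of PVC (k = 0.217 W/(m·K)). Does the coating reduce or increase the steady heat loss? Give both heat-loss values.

increases: 0.0115 → 0.0639 W

Critical radius for a sphere: r_cr = 2k/h = 0.0263 m = 2.63 cm.
Outer radius after coating: r₂ = 9.73×10^-4 + 0.00169 = 0.002663 m.
Since r₁ < r_cr and r₂ ≤ r_cr, the coating moves toward the maximum at r_cr — heat loss rises.
Bare: R = 1/(4πr₁²h) = 5094 K/W; Q = 58.7/5094 = 0.0115 W.
Coated: R = R_cond + R_conv = 919.3 K/W; Q = 58.7/919.3 = 0.0639 W.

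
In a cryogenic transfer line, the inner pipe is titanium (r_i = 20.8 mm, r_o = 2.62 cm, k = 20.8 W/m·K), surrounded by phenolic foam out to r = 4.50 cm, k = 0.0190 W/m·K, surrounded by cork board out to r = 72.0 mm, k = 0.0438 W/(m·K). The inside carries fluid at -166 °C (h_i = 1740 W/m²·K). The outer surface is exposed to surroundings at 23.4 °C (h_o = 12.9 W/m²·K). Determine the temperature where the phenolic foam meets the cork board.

T = -32.1 °C

Treat each layer as a resistance in series:
  R'_conv,in = 1/(2πr h) = 1/(2π·0.0208·1740) = 0.004398 m·K/W
  R'_titanium = ln(0.0262/0.0208)/(2πk) = 0.2308/(2π·20.8) = 0.001766 m·K/W
  R'_phenolic foam = ln(0.0450/0.0262)/(2πk) = 0.5409/(2π·0.0190) = 4.531 m·K/W
  R'_cork board = ln(0.0720/0.0450)/(2πk) = 0.4700/(2π·0.0438) = 1.708 m·K/W
  R'_conv,out = 1/(2πr h) = 1/(2π·0.0720·12.9) = 0.1714 m·K/W
ΣR = 0.004398 + 0.001766 + 4.531 + 1.708 + 0.1714 = 6.417 m·K/W
Q' = ΔT/ΣR = (-166 °C − 23.4 °C)/6.417 = -29.52 W/m
From the inner boundary to the phenolic foam/cork board interface, ΣR_partial = 4.537 m·K/W.
T_interface = T_in − Q'·ΣR_partial = -166 °C − (-29.52)(4.537) = -32.1 °C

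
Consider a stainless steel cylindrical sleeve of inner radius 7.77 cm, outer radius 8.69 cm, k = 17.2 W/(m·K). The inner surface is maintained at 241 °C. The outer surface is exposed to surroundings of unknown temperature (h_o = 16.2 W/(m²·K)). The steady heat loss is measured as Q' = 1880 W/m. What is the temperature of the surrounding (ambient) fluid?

T_out = 26.5 °C

Sum the resistances:
  R'_stainless steel = ln(0.0869/0.0777)/(2πk) = 0.1119/(2π·17.2) = 0.001035 m·K/W
  R'_conv,out = 1/(2πr h) = 1/(2π·0.0869·16.2) = 0.1131 m·K/W
ΣR = 0.1141 m·K/W
ΔT = Q'·ΣR = 1880 × 0.1141 = 214.5 K
Heat flows outward, so T_out = T_in − ΔT = 241 − 214.5 = 26.5 °C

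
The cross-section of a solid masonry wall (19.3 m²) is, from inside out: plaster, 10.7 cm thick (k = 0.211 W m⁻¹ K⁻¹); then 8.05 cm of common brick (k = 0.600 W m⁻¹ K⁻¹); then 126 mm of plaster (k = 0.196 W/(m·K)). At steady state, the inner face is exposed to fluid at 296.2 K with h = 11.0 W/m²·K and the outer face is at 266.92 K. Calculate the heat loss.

Q = 411 W

Resistance network (inner→outer):
  R_conv,in = 1/(hA) = 1/(11.0·19.3) = 0.004710 K/W
  R_plaster = L/(kA) = 0.107/(0.211·19.3) = 0.02628 K/W
  R_common brick = L/(kA) = 0.0805/(0.600·19.3) = 0.006952 K/W
  R_plaster = L/(kA) = 0.126/(0.196·19.3) = 0.03331 K/W
ΣR = 0.004710 + 0.02628 + 0.006952 + 0.03331 = 0.07125 K/W
Q = ΔT/ΣR = (296.2 K − 266.92 K)/0.07125 = 411 W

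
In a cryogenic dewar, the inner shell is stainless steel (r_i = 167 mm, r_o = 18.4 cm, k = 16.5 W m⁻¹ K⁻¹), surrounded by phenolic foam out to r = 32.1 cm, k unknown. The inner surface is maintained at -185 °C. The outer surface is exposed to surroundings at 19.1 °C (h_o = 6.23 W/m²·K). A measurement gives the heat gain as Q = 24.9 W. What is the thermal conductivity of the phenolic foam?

ΣR = ΔT/Q = |-185 − 19.1|/24.9 = 8.197 K/W
Known resistances:
  R_stainless steel = (1/0.167 − 1/0.184)/(4πk) = 0.5532/(4π·16.5) = 0.002668 K/W
  R_conv,out = 1/(4πr²h) = 1/(4π·0.321²·6.23) = 0.1240 K/W
R_phenolic foam = ΣR − ΣR_known = 8.197 − 0.1267 = 8.070 K/W
(1/r₁−1/r₂)/(4πk) = 8.070 ⇒ k = 2.320/(4π·8.070) = 0.0229 W/m·K

k = 0.0229 W/m·K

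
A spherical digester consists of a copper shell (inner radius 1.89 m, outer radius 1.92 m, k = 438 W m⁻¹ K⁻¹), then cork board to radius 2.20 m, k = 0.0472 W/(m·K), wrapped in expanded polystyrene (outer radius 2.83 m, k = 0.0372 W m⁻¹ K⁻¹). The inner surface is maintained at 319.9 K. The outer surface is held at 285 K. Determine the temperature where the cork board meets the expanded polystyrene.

T = 308.0 K

Resistance network (inner→outer):
  R_copper = (1/1.89 − 1/1.92)/(4πk) = 0.008267/(4π·438) = 1.502×10^-6 K/W
  R_cork board = (1/1.92 − 1/2.20)/(4πk) = 0.06629/(4π·0.0472) = 0.1118 K/W
  R_expanded polystyrene = (1/2.20 − 1/2.83)/(4πk) = 0.1012/(4π·0.0372) = 0.2165 K/W
ΣR = 1.502×10^-6 + 0.1118 + 0.2165 = 0.3283 K/W
Q = ΔT/ΣR = (319.9 K − 285 K)/0.3283 = 106.3 W
From the inner boundary to the cork board/expanded polystyrene interface, ΣR_partial = 0.1118 K/W.
T_interface = T_in − Q·ΣR_partial = 319.9 K − (106.3)(0.1118) = 308.0 K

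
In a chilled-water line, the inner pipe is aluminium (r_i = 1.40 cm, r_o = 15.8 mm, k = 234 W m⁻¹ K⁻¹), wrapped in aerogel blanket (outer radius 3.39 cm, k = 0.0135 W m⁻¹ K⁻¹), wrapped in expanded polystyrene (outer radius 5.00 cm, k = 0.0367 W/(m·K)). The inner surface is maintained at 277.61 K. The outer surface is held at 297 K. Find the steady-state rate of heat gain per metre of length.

Resistance network (inner→outer):
  R'_aluminium = ln(0.0158/0.0140)/(2πk) = 0.1210/(2π·234) = 8.227×10^-5 m·K/W
  R'_aerogel blanket = ln(0.0339/0.0158)/(2πk) = 0.7634/(2π·0.0135) = 9.000 m·K/W
  R'_expanded polystyrene = ln(0.0500/0.0339)/(2πk) = 0.3886/(2π·0.0367) = 1.685 m·K/W
ΣR = 8.227×10^-5 + 9.000 + 1.685 = 10.69 m·K/W
Q' = ΔT/ΣR = (277.61 K − 297 K)/10.69 = -1.81 W/m
(Negative Q' ⇒ heat flows inward; heat gain = 1.81 W/m.)

Q' = 1.81 W/m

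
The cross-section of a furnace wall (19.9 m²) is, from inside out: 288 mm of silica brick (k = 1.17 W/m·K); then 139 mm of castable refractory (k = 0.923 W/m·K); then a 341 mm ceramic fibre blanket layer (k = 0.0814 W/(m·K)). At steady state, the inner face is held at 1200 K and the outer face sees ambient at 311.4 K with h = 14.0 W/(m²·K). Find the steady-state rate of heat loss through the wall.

Resistance network (inner→outer):
  R_silica brick = L/(kA) = 0.288/(1.17·19.9) = 0.01237 K/W
  R_castable refractory = L/(kA) = 0.139/(0.923·19.9) = 0.007568 K/W
  R_ceramic fibre blanket = L/(kA) = 0.341/(0.0814·19.9) = 0.2105 K/W
  R_conv,out = 1/(hA) = 1/(14.0·19.9) = 0.003589 K/W
ΣR = 0.01237 + 0.007568 + 0.2105 + 0.003589 = 0.2340 K/W
Q = ΔT/ΣR = (1200 K − 311.4 K)/0.2340 = 3800 W

Q = 3800 W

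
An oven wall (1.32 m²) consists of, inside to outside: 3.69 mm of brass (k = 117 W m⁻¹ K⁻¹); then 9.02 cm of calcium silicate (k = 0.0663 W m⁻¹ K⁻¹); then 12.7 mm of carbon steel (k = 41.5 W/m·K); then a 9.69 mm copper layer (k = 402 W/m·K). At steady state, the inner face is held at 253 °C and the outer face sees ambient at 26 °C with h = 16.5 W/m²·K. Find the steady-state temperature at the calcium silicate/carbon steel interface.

T = 35.7 °C

Treat each layer as a resistance in series:
  R_brass = L/(kA) = 0.00369/(117·1.32) = 2.389×10^-5 K/W
  R_calcium silicate = L/(kA) = 0.0902/(0.0663·1.32) = 1.031 K/W
  R_carbon steel = L/(kA) = 0.0127/(41.5·1.32) = 2.318×10^-4 K/W
  R_copper = L/(kA) = 0.00969/(402·1.32) = 1.826×10^-5 K/W
  R_conv,out = 1/(hA) = 1/(16.5·1.32) = 0.04591 K/W
ΣR = 2.389×10^-5 + 1.031 + 2.318×10^-4 + 1.826×10^-5 + 0.04591 = 1.077 K/W
Q = ΔT/ΣR = (253 °C − 26 °C)/1.077 = 210.8 W
From the inner boundary to the calcium silicate/carbon steel interface, ΣR_partial = 1.031 K/W.
T_interface = T_in − Q·ΣR_partial = 253 °C − (210.8)(1.031) = 35.7 °C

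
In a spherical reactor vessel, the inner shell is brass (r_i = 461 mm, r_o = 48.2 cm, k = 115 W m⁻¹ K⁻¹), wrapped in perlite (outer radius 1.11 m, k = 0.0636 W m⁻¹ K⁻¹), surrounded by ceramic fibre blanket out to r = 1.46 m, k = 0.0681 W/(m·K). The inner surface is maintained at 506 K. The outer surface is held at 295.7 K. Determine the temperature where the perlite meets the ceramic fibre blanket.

Series thermal resistances, inner to outer:
  R_brass = (1/0.461 − 1/0.482)/(4πk) = 0.09451/(4π·115) = 6.540×10^-5 K/W
  R_perlite = (1/0.482 − 1/1.11)/(4πk) = 1.174/(4π·0.0636) = 1.469 K/W
  R_ceramic fibre blanket = (1/1.11 − 1/1.46)/(4πk) = 0.2160/(4π·0.0681) = 0.2524 K/W
ΣR = 6.540×10^-5 + 1.469 + 0.2524 = 1.721 K/W
Q = ΔT/ΣR = (506 K − 295.7 K)/1.721 = 122.2 W
From the inner boundary to the perlite/ceramic fibre blanket interface, ΣR_partial = 1.469 K/W.
T_interface = T_in − Q·ΣR_partial = 506 K − (122.2)(1.469) = 326.5 K

T = 326.5 K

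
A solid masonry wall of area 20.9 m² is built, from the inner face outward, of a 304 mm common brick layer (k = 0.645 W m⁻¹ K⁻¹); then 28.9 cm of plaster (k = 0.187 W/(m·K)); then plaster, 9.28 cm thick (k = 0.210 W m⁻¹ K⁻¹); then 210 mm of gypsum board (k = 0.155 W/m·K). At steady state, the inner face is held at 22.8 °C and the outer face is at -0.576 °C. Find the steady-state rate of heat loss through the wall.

Q = 128 W

Treat each layer as a resistance in series:
  R_common brick = L/(kA) = 0.304/(0.645·20.9) = 0.02255 K/W
  R_plaster = L/(kA) = 0.289/(0.187·20.9) = 0.07395 K/W
  R_plaster = L/(kA) = 0.0928/(0.210·20.9) = 0.02114 K/W
  R_gypsum board = L/(kA) = 0.210/(0.155·20.9) = 0.06482 K/W
ΣR = 0.02255 + 0.07395 + 0.02114 + 0.06482 = 0.1825 K/W
Q = ΔT/ΣR = (22.8 °C − -0.576 °C)/0.1825 = 128 W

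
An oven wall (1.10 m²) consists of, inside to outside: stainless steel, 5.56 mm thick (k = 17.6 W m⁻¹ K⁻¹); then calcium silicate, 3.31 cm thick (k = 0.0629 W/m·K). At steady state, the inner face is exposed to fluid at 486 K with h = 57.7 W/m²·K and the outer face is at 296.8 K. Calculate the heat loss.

Resistance network (inner→outer):
  R_conv,in = 1/(hA) = 1/(57.7·1.10) = 0.01576 K/W
  R_stainless steel = L/(kA) = 0.00556/(17.6·1.10) = 2.872×10^-4 K/W
  R_calcium silicate = L/(kA) = 0.0331/(0.0629·1.10) = 0.4784 K/W
ΣR = 0.01576 + 2.872×10^-4 + 0.4784 = 0.4944 K/W
Q = ΔT/ΣR = (486 K − 296.8 K)/0.4944 = 383 W

Q = 383 W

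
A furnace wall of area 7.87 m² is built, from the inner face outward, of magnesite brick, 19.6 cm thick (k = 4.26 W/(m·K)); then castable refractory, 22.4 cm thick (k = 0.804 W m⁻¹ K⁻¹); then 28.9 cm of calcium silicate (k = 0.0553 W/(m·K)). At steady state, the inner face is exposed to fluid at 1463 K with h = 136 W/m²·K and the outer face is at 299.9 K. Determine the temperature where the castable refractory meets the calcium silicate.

Resistance network (inner→outer):
  R_conv,in = 1/(hA) = 1/(136·7.87) = 9.343×10^-4 K/W
  R_magnesite brick = L/(kA) = 0.196/(4.26·7.87) = 0.005846 K/W
  R_castable refractory = L/(kA) = 0.224/(0.804·7.87) = 0.03540 K/W
  R_calcium silicate = L/(kA) = 0.289/(0.0553·7.87) = 0.6640 K/W
ΣR = 9.343×10^-4 + 0.005846 + 0.03540 + 0.6640 = 0.7062 K/W
Q = ΔT/ΣR = (1463 K − 299.9 K)/0.7062 = 1647 W
From the inner boundary to the castable refractory/calcium silicate interface, ΣR_partial = 0.04218 K/W.
T_interface = T_in − Q·ΣR_partial = 1463 K − (1647)(0.04218) = 1394 K

T = 1394 K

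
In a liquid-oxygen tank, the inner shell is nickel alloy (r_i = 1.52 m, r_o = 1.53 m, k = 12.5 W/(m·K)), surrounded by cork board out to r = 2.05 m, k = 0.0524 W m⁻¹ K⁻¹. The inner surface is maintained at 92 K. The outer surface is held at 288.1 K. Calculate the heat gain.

Q = 779 W

Treat each layer as a resistance in series:
  R_nickel alloy = (1/1.52 − 1/1.53)/(4πk) = 0.004300/(4π·12.5) = 2.737×10^-5 K/W
  R_cork board = (1/1.53 − 1/2.05)/(4πk) = 0.1658/(4π·0.0524) = 0.2518 K/W
ΣR = 2.737×10^-5 + 0.2518 = 0.2518 K/W
Q = ΔT/ΣR = (92 K − 288.1 K)/0.2518 = -779 W
(Negative Q ⇒ heat flows inward; heat gain = 779 W.)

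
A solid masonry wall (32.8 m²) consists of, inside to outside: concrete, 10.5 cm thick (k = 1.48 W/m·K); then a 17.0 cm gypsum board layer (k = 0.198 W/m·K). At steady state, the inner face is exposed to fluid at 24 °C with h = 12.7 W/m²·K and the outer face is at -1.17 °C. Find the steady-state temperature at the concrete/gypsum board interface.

T = 20.3 °C

Treat each layer as a resistance in series:
  R_conv,in = 1/(hA) = 1/(12.7·32.8) = 0.002401 K/W
  R_concrete = L/(kA) = 0.105/(1.48·32.8) = 0.002163 K/W
  R_gypsum board = L/(kA) = 0.170/(0.198·32.8) = 0.02618 K/W
ΣR = 0.002401 + 0.002163 + 0.02618 = 0.03074 K/W
Q = ΔT/ΣR = (24 °C − -1.17 °C)/0.03074 = 818.8 W
From the inner boundary to the concrete/gypsum board interface, ΣR_partial = 0.004564 K/W.
T_interface = T_in − Q·ΣR_partial = 24 °C − (818.8)(0.004564) = 20.3 °C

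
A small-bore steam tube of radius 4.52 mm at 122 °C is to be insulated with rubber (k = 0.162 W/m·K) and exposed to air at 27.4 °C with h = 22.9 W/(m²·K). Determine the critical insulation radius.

For a cylinder, r_cr = k_ins/h = 0.162/22.9 = 0.00707 m = 0.707 cm

r_cr = 0.707 cm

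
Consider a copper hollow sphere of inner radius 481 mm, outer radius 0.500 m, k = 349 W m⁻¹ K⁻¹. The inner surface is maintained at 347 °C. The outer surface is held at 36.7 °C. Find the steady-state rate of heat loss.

Q = 17200 kW

Q = 4πk·ΔT/(1/r₁ − 1/r₂) = 4π × 349 × 310.3 / (1/0.481 − 1/0.500) = 1.72×10^7 W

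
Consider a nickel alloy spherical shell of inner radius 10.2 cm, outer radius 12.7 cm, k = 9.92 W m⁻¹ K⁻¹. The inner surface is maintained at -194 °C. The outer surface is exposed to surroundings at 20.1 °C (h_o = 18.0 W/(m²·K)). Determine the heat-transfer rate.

Q = 739 W

Series thermal resistances, inner to outer:
  R_nickel alloy = (1/0.102 − 1/0.127)/(4πk) = 1.930/(4π·9.92) = 0.01548 K/W
  R_conv,out = 1/(4πr²h) = 1/(4π·0.127²·18.0) = 0.2741 K/W
ΣR = 0.01548 + 0.2741 = 0.2896 K/W
Q = ΔT/ΣR = (-194 °C − 20.1 °C)/0.2896 = -739 W
(Negative Q ⇒ heat flows inward; heat gain = 739 W.)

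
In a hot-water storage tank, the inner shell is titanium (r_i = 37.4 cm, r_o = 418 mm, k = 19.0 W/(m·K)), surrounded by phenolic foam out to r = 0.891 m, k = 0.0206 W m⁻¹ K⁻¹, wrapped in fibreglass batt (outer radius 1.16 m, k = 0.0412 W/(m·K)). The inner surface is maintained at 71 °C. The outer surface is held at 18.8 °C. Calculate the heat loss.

Resistance network (inner→outer):
  R_titanium = (1/0.374 − 1/0.418)/(4πk) = 0.2815/(4π·19.0) = 0.001179 K/W
  R_phenolic foam = (1/0.418 − 1/0.891)/(4πk) = 1.270/(4π·0.0206) = 4.906 K/W
  R_fibreglass batt = (1/0.891 − 1/1.16)/(4πk) = 0.2603/(4π·0.0412) = 0.5027 K/W
ΣR = 0.001179 + 4.906 + 0.5027 = 5.410 K/W
Q = ΔT/ΣR = (71 °C − 18.8 °C)/5.410 = 9.65 W

Q = 9.65 W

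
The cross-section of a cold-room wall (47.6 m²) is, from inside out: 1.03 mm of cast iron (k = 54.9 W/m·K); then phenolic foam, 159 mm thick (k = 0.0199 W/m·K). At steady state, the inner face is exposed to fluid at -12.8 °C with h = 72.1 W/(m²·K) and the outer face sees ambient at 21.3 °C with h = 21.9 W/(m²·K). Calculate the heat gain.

Q = 202 W

Treat each layer as a resistance in series:
  R_conv,in = 1/(hA) = 1/(72.1·47.6) = 2.914×10^-4 K/W
  R_cast iron = L/(kA) = 0.00103/(54.9·47.6) = 3.941×10^-7 K/W
  R_phenolic foam = L/(kA) = 0.159/(0.0199·47.6) = 0.1679 K/W
  R_conv,out = 1/(hA) = 1/(21.9·47.6) = 9.593×10^-4 K/W
ΣR = 2.914×10^-4 + 3.941×10^-7 + 0.1679 + 9.593×10^-4 = 0.1692 K/W
Q = ΔT/ΣR = (-12.8 °C − 21.3 °C)/0.1692 = -202 W
(Negative Q ⇒ heat flows inward; heat gain = 202 W.)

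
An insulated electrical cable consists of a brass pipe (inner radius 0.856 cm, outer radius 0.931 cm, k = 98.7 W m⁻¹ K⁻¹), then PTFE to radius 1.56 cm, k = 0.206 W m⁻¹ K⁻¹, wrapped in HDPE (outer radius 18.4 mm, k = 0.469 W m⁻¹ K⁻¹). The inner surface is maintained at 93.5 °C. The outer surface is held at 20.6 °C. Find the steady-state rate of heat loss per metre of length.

Resistance network (inner→outer):
  R'_brass = ln(0.00931/0.00856)/(2πk) = 0.08399/(2π·98.7) = 1.354×10^-4 m·K/W
  R'_PTFE = ln(0.0156/0.00931)/(2πk) = 0.5162/(2π·0.206) = 0.3988 m·K/W
  R'_HDPE = ln(0.0184/0.0156)/(2πk) = 0.1651/(2π·0.469) = 0.05602 m·K/W
ΣR = 1.354×10^-4 + 0.3988 + 0.05602 = 0.4550 m·K/W
Q' = ΔT/ΣR = (93.5 °C − 20.6 °C)/0.4550 = 160 W/m

Q' = 160 W/m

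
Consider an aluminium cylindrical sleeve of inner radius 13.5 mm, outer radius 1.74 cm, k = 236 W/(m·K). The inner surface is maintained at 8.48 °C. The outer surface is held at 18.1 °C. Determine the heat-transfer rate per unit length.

Q' = 2πk·ΔT/ln(r₂/r₁) = 2π × 236 × 9.62 / ln(0.0174/0.0135) = 56200 W/m

Q' = 56200 W/m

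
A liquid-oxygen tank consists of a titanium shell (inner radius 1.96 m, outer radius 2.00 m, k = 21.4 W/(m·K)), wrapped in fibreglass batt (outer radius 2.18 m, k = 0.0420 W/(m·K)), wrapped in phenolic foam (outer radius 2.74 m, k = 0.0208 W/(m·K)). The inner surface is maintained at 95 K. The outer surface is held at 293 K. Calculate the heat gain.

Q = 453 W

Resistance network (inner→outer):
  R_titanium = (1/1.96 − 1/2.00)/(4πk) = 0.01020/(4π·21.4) = 3.794×10^-5 K/W
  R_fibreglass batt = (1/2.00 − 1/2.18)/(4πk) = 0.04128/(4π·0.0420) = 0.07822 K/W
  R_phenolic foam = (1/2.18 − 1/2.74)/(4πk) = 0.09375/(4π·0.0208) = 0.3587 K/W
ΣR = 3.794×10^-5 + 0.07822 + 0.3587 = 0.4370 K/W
Q = ΔT/ΣR = (95 K − 293 K)/0.4370 = -453 W
(Negative Q ⇒ heat flows inward; heat gain = 453 W.)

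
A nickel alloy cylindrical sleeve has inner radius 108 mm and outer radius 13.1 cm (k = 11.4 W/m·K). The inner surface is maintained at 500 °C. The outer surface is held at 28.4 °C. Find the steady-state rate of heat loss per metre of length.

Q' = 1.75×10^5 W/m

Q' = 2πk·ΔT/ln(r₂/r₁) = 2π × 11.4 × 471.6 / ln(0.131/0.108) = 1.75×10^5 W/m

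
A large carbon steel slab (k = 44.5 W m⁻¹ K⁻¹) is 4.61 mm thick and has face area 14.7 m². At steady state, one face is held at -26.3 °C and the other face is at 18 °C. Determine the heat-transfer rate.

Q = kA·ΔT/L = 44.5 × 14.7 × |-26.3 °C − 18 °C| / 0.00461 = 6.29×10^6 W

Q = 6290 kW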